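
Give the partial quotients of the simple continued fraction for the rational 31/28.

Run the Euclidean algorithm on 31 and 28; the successive quotients are the partial quotients a_0, a_1, ... (each step inverts the fractional part left over by the previous one):
  31 = 1*28 + 3, so a_0 = 1.
  28 = 9*3 + 1, so a_1 = 9.
  3 = 3*1 + 0, so a_2 = 3.
The remainder reaches 0 after 3 divisions, so the expansion has 3 partial quotients, read off in order.

[1; 9, 3]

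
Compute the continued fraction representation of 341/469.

[0; 1, 2, 1, 1, 1, 42]

Run the Euclidean algorithm on 341 and 469; the successive quotients are the partial quotients a_0, a_1, ... (each step inverts the fractional part left over by the previous one):
  341 = 0*469 + 341, so a_0 = 0.
  469 = 1*341 + 128, so a_1 = 1.
  341 = 2*128 + 85, so a_2 = 2.
  128 = 1*85 + 43, so a_3 = 1.
  85 = 1*43 + 42, so a_4 = 1.
  43 = 1*42 + 1, so a_5 = 1.
  42 = 42*1 + 0, so a_6 = 42.
The remainder reaches 0 after 7 divisions, so the expansion has 7 partial quotients, read off in order.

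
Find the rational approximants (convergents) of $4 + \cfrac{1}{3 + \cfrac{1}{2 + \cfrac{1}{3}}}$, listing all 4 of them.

4/1, 13/3, 30/7, 103/24

Using the convergent recurrence p_i = a_i*p_{i-1} + p_{i-2}, q_i = a_i*q_{i-1} + q_{i-2} with p_{-2}=0, p_{-1}=1, q_{-2}=1, q_{-1}=0:
  i=0: a_0=4, p_0 = 4*1 + 0 = 4, q_0 = 4*0 + 1 = 1.
  i=1: a_1=3, p_1 = 3*4 + 1 = 13, q_1 = 3*1 + 0 = 3.
  i=2: a_2=2, p_2 = 2*13 + 4 = 30, q_2 = 2*3 + 1 = 7.
  i=3: a_3=3, p_3 = 3*30 + 13 = 103, q_3 = 3*7 + 3 = 24.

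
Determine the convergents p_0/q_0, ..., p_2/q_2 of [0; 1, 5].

0/1, 1/1, 5/6

Using the convergent recurrence p_i = a_i*p_{i-1} + p_{i-2}, q_i = a_i*q_{i-1} + q_{i-2} with p_{-2}=0, p_{-1}=1, q_{-2}=1, q_{-1}=0:
  i=0: a_0=0, p_0 = 0*1 + 0 = 0, q_0 = 0*0 + 1 = 1.
  i=1: a_1=1, p_1 = 1*0 + 1 = 1, q_1 = 1*1 + 0 = 1.
  i=2: a_2=5, p_2 = 5*1 + 0 = 5, q_2 = 5*1 + 1 = 6.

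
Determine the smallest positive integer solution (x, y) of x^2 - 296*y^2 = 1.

First expand sqrt(296) as a continued fraction. With x_i = (sqrt(296) + m_i)/d_i and (m_0, d_0) = (0, 1): a_0 = floor(sqrt(296)) = 17, since 17^2 = 289 <= 296 < 324 = 18^2.
Iterate m_{i+1} = d_i*a_i - m_i, d_{i+1} = (296 - m_{i+1}^2)/d_i, a_{i+1} = floor((a_0 + m_{i+1})/d_{i+1}):
  m_1 = 1*17 - 0 = 17, d_1 = (296 - 17^2)/1 = 7/1 = 7, a_1 = floor((17 + 17)/7) = 4.
  m_2 = 7*4 - 17 = 11, d_2 = (296 - 11^2)/7 = 175/7 = 25, a_2 = floor((17 + 11)/25) = 1.
  m_3 = 25*1 - 11 = 14, d_3 = (296 - 14^2)/25 = 100/25 = 4, a_3 = floor((17 + 14)/4) = 7.
  m_4 = 4*7 - 14 = 14, d_4 = (296 - 14^2)/4 = 100/4 = 25, a_4 = floor((17 + 14)/25) = 1.
  m_5 = 25*1 - 14 = 11, d_5 = (296 - 11^2)/25 = 175/25 = 7, a_5 = floor((17 + 11)/7) = 4.
  m_6 = 7*4 - 11 = 17, d_6 = (296 - 17^2)/7 = 7/7 = 1, a_6 = floor((17 + 17)/1) = 34.
  m_7 = 1*34 - 17 = 17, d_7 = (296 - 17^2)/1 = 7/1 = 7: (m_7, d_7) = (m_1, d_1) = (17, 7), so from here the quotients repeat a_1, ..., a_6; the period length is 6.
So sqrt(296) = [17; (4, 1, 7, 1, 4, 34)] with period length k = 6.
k is even, so the fundamental solution of x^2 - 296y^2 = 1 is (p_{k-1}, q_{k-1}) = (p_5, q_5); compute convergents through index 5.
Convergents (p_i = a_i*p_{i-1} + p_{i-2}, q_i = a_i*q_{i-1} + q_{i-2} with p_{-2}=0, p_{-1}=1, q_{-2}=1, q_{-1}=0):
  i=0: a_0=17, p_0 = 17*1 + 0 = 17, q_0 = 17*0 + 1 = 1.
  i=1: a_1=4, p_1 = 4*17 + 1 = 69, q_1 = 4*1 + 0 = 4.
  i=2: a_2=1, p_2 = 1*69 + 17 = 86, q_2 = 1*4 + 1 = 5.
  i=3: a_3=7, p_3 = 7*86 + 69 = 671, q_3 = 7*5 + 4 = 39.
  i=4: a_4=1, p_4 = 1*671 + 86 = 757, q_4 = 1*39 + 5 = 44.
  i=5: a_5=4, p_5 = 4*757 + 671 = 3699, q_5 = 4*44 + 39 = 215.
Check: 3699^2 - 296*215^2 = 13682601 - 13682600 = 1, so (x, y) = (3699, 215) solves the equation, and by the theorem it is the least positive solution.

(x, y) = (3699, 215)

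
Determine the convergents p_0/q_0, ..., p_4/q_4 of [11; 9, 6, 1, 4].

11/1, 100/9, 611/55, 711/64, 3455/311

Using the convergent recurrence p_i = a_i*p_{i-1} + p_{i-2}, q_i = a_i*q_{i-1} + q_{i-2} with p_{-2}=0, p_{-1}=1, q_{-2}=1, q_{-1}=0:
  i=0: a_0=11, p_0 = 11*1 + 0 = 11, q_0 = 11*0 + 1 = 1.
  i=1: a_1=9, p_1 = 9*11 + 1 = 100, q_1 = 9*1 + 0 = 9.
  i=2: a_2=6, p_2 = 6*100 + 11 = 611, q_2 = 6*9 + 1 = 55.
  i=3: a_3=1, p_3 = 1*611 + 100 = 711, q_3 = 1*55 + 9 = 64.
  i=4: a_4=4, p_4 = 4*711 + 611 = 3455, q_4 = 4*64 + 55 = 311.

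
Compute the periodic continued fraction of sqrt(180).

Write x_i = (sqrt(180) + m_i)/d_i with (m_0, d_0) = (0, 1). a_0 = floor(sqrt(180)) = 13, since 13^2 = 169 <= 180 < 196 = 14^2.
Iterate m_{i+1} = d_i*a_i - m_i, d_{i+1} = (180 - m_{i+1}^2)/d_i, a_{i+1} = floor((a_0 + m_{i+1})/d_{i+1}):
  m_1 = 1*13 - 0 = 13, d_1 = (180 - 13^2)/1 = 11/1 = 11, a_1 = floor((13 + 13)/11) = 2.
  m_2 = 11*2 - 13 = 9, d_2 = (180 - 9^2)/11 = 99/11 = 9, a_2 = floor((13 + 9)/9) = 2.
  m_3 = 9*2 - 9 = 9, d_3 = (180 - 9^2)/9 = 99/9 = 11, a_3 = floor((13 + 9)/11) = 2.
  m_4 = 11*2 - 9 = 13, d_4 = (180 - 13^2)/11 = 11/11 = 1, a_4 = floor((13 + 13)/1) = 26.
  m_5 = 1*26 - 13 = 13, d_5 = (180 - 13^2)/1 = 11/1 = 11: (m_5, d_5) = (m_1, d_1) = (13, 11), so from here the quotients repeat a_1, ..., a_4; the period length is 4.
Hence the expansion of sqrt(180) is a_0 = 13 followed by the repeating block 2, 2, 2, 26 (period 4).

[13; (2, 2, 2, 26)]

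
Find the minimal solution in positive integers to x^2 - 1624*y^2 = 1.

(x, y) = (59468095, 1475676)

First expand sqrt(1624) as a continued fraction. With x_i = (sqrt(1624) + m_i)/d_i and (m_0, d_0) = (0, 1): a_0 = floor(sqrt(1624)) = 40, since 40^2 = 1600 <= 1624 < 1681 = 41^2.
Iterate m_{i+1} = d_i*a_i - m_i, d_{i+1} = (1624 - m_{i+1}^2)/d_i, a_{i+1} = floor((a_0 + m_{i+1})/d_{i+1}):
  m_1 = 1*40 - 0 = 40, d_1 = (1624 - 40^2)/1 = 24/1 = 24, a_1 = floor((40 + 40)/24) = 3.
  m_2 = 24*3 - 40 = 32, d_2 = (1624 - 32^2)/24 = 600/24 = 25, a_2 = floor((40 + 32)/25) = 2.
  m_3 = 25*2 - 32 = 18, d_3 = (1624 - 18^2)/25 = 1300/25 = 52, a_3 = floor((40 + 18)/52) = 1.
  m_4 = 52*1 - 18 = 34, d_4 = (1624 - 34^2)/52 = 468/52 = 9, a_4 = floor((40 + 34)/9) = 8.
  m_5 = 9*8 - 34 = 38, d_5 = (1624 - 38^2)/9 = 180/9 = 20, a_5 = floor((40 + 38)/20) = 3.
  m_6 = 20*3 - 38 = 22, d_6 = (1624 - 22^2)/20 = 1140/20 = 57, a_6 = floor((40 + 22)/57) = 1.
  m_7 = 57*1 - 22 = 35, d_7 = (1624 - 35^2)/57 = 399/57 = 7, a_7 = floor((40 + 35)/7) = 10.
  m_8 = 7*10 - 35 = 35, d_8 = (1624 - 35^2)/7 = 399/7 = 57, a_8 = floor((40 + 35)/57) = 1.
  m_9 = 57*1 - 35 = 22, d_9 = (1624 - 22^2)/57 = 1140/57 = 20, a_9 = floor((40 + 22)/20) = 3.
  m_10 = 20*3 - 22 = 38, d_10 = (1624 - 38^2)/20 = 180/20 = 9, a_10 = floor((40 + 38)/9) = 8.
  m_11 = 9*8 - 38 = 34, d_11 = (1624 - 34^2)/9 = 468/9 = 52, a_11 = floor((40 + 34)/52) = 1.
  m_12 = 52*1 - 34 = 18, d_12 = (1624 - 18^2)/52 = 1300/52 = 25, a_12 = floor((40 + 18)/25) = 2.
  m_13 = 25*2 - 18 = 32, d_13 = (1624 - 32^2)/25 = 600/25 = 24, a_13 = floor((40 + 32)/24) = 3.
  m_14 = 24*3 - 32 = 40, d_14 = (1624 - 40^2)/24 = 24/24 = 1, a_14 = floor((40 + 40)/1) = 80.
  m_15 = 1*80 - 40 = 40, d_15 = (1624 - 40^2)/1 = 24/1 = 24: (m_15, d_15) = (m_1, d_1) = (40, 24), so from here the quotients repeat a_1, ..., a_14; the period length is 14.
So sqrt(1624) = [40; (3, 2, 1, 8, 3, 1, 10, 1, 3, 8, 1, 2, 3, 80)] with period length k = 14.
k is even, so the fundamental solution of x^2 - 1624y^2 = 1 is (p_{k-1}, q_{k-1}) = (p_13, q_13); compute convergents through index 13.
Convergents (p_i = a_i*p_{i-1} + p_{i-2}, q_i = a_i*q_{i-1} + q_{i-2} with p_{-2}=0, p_{-1}=1, q_{-2}=1, q_{-1}=0):
  i=0: a_0=40, p_0 = 40*1 + 0 = 40, q_0 = 40*0 + 1 = 1.
  i=1: a_1=3, p_1 = 3*40 + 1 = 121, q_1 = 3*1 + 0 = 3.
  i=2: a_2=2, p_2 = 2*121 + 40 = 282, q_2 = 2*3 + 1 = 7.
  i=3: a_3=1, p_3 = 1*282 + 121 = 403, q_3 = 1*7 + 3 = 10.
  i=4: a_4=8, p_4 = 8*403 + 282 = 3506, q_4 = 8*10 + 7 = 87.
  i=5: a_5=3, p_5 = 3*3506 + 403 = 10921, q_5 = 3*87 + 10 = 271.
  i=6: a_6=1, p_6 = 1*10921 + 3506 = 14427, q_6 = 1*271 + 87 = 358.
  i=7: a_7=10, p_7 = 10*14427 + 10921 = 155191, q_7 = 10*358 + 271 = 3851.
  i=8: a_8=1, p_8 = 1*155191 + 14427 = 169618, q_8 = 1*3851 + 358 = 4209.
  i=9: a_9=3, p_9 = 3*169618 + 155191 = 664045, q_9 = 3*4209 + 3851 = 16478.
  i=10: a_10=8, p_10 = 8*664045 + 169618 = 5481978, q_10 = 8*16478 + 4209 = 136033.
  i=11: a_11=1, p_11 = 1*5481978 + 664045 = 6146023, q_11 = 1*136033 + 16478 = 152511.
  i=12: a_12=2, p_12 = 2*6146023 + 5481978 = 17774024, q_12 = 2*152511 + 136033 = 441055.
  i=13: a_13=3, p_13 = 3*17774024 + 6146023 = 59468095, q_13 = 3*441055 + 152511 = 1475676.
Check: 59468095^2 - 1624*1475676^2 = 3536454322929025 - 3536454322929024 = 1, so (x, y) = (59468095, 1475676) solves the equation, and by the theorem it is the least positive solution.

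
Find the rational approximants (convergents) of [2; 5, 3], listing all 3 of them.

2/1, 11/5, 35/16

Using the convergent recurrence p_i = a_i*p_{i-1} + p_{i-2}, q_i = a_i*q_{i-1} + q_{i-2} with p_{-2}=0, p_{-1}=1, q_{-2}=1, q_{-1}=0:
  i=0: a_0=2, p_0 = 2*1 + 0 = 2, q_0 = 2*0 + 1 = 1.
  i=1: a_1=5, p_1 = 5*2 + 1 = 11, q_1 = 5*1 + 0 = 5.
  i=2: a_2=3, p_2 = 3*11 + 2 = 35, q_2 = 3*5 + 1 = 16.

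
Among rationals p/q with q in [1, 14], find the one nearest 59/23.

Expand x = 59/23 as a continued fraction with the Euclidean algorithm:
  59 = 2*23 + 13, so a_0 = 2.
  23 = 1*13 + 10, so a_1 = 1.
  13 = 1*10 + 3, so a_2 = 1.
  10 = 3*3 + 1, so a_3 = 3.
  3 = 3*1 + 0, so a_4 = 3.
so x = [2; 1, 1, 3, 3].
Convergents (p_i = a_i*p_{i-1} + p_{i-2}, q_i = a_i*q_{i-1} + q_{i-2} with p_{-2}=0, p_{-1}=1, q_{-2}=1, q_{-1}=0), until the denominator exceeds 14:
  i=0: a_0=2, p_0 = 2*1 + 0 = 2, q_0 = 2*0 + 1 = 1.
  i=1: a_1=1, p_1 = 1*2 + 1 = 3, q_1 = 1*1 + 0 = 1.
  i=2: a_2=1, p_2 = 1*3 + 2 = 5, q_2 = 1*1 + 1 = 2.
  i=3: a_3=3, p_3 = 3*5 + 3 = 18, q_3 = 3*2 + 1 = 7.
  i=4: a_4=3, p_4 = 3*18 + 5 = 59, q_4 = 3*7 + 2 = 23.
q_4 = 23 > 14, so the last convergent with denominator <= 14 is p_3/q_3 = 18/7.
The closest fraction with denominator <= 14 is either p_3/q_3 or the intermediate fraction (k*p_3 + p_2)/(k*q_3 + q_2) with the largest k >= 1 whose denominator stays <= 14; these approach x as k grows, and every other convergent or intermediate fraction in range is farther away.
Largest k: floor((14 - q_2)/q_3) = floor((14 - 2)/7) = 1.
That gives (1*18 + 5)/(1*7 + 2) = 23/9.
Compare the errors: |x - 18/7| = |59*7 - 18*23|/(23*7) = 1/161, and |x - 23/9| = |59*9 - 23*23|/(23*9) = 2/207.
Cross-multiplying, 1*207 = 207 < 322 = 2*161, so 1/161 is smaller: the convergent 18/7 is closer to x than 23/9.

18/7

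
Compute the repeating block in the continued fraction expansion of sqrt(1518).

[38; (1, 24, 1, 76)]

Write x_i = (sqrt(1518) + m_i)/d_i with (m_0, d_0) = (0, 1). a_0 = floor(sqrt(1518)) = 38, since 38^2 = 1444 <= 1518 < 1521 = 39^2.
Iterate m_{i+1} = d_i*a_i - m_i, d_{i+1} = (1518 - m_{i+1}^2)/d_i, a_{i+1} = floor((a_0 + m_{i+1})/d_{i+1}):
  m_1 = 1*38 - 0 = 38, d_1 = (1518 - 38^2)/1 = 74/1 = 74, a_1 = floor((38 + 38)/74) = 1.
  m_2 = 74*1 - 38 = 36, d_2 = (1518 - 36^2)/74 = 222/74 = 3, a_2 = floor((38 + 36)/3) = 24.
  m_3 = 3*24 - 36 = 36, d_3 = (1518 - 36^2)/3 = 222/3 = 74, a_3 = floor((38 + 36)/74) = 1.
  m_4 = 74*1 - 36 = 38, d_4 = (1518 - 38^2)/74 = 74/74 = 1, a_4 = floor((38 + 38)/1) = 76.
  m_5 = 1*76 - 38 = 38, d_5 = (1518 - 38^2)/1 = 74/1 = 74: (m_5, d_5) = (m_1, d_1) = (38, 74), so from here the quotients repeat a_1, ..., a_4; the period length is 4.
Hence the expansion of sqrt(1518) is a_0 = 38 followed by the repeating block 1, 24, 1, 76 (period 4).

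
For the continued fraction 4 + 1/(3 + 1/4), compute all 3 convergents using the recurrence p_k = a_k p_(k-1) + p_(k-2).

Using the convergent recurrence p_i = a_i*p_{i-1} + p_{i-2}, q_i = a_i*q_{i-1} + q_{i-2} with p_{-2}=0, p_{-1}=1, q_{-2}=1, q_{-1}=0:
  i=0: a_0=4, p_0 = 4*1 + 0 = 4, q_0 = 4*0 + 1 = 1.
  i=1: a_1=3, p_1 = 3*4 + 1 = 13, q_1 = 3*1 + 0 = 3.
  i=2: a_2=4, p_2 = 4*13 + 4 = 56, q_2 = 4*3 + 1 = 13.

4/1, 13/3, 56/13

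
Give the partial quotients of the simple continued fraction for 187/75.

[2; 2, 37]

Run the Euclidean algorithm on 187 and 75; the successive quotients are the partial quotients a_0, a_1, ... (each step inverts the fractional part left over by the previous one):
  187 = 2*75 + 37, so a_0 = 2.
  75 = 2*37 + 1, so a_1 = 2.
  37 = 37*1 + 0, so a_2 = 37.
The remainder reaches 0 after 3 divisions, so the expansion has 3 partial quotients, read off in order.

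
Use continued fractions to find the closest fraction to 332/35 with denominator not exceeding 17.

19/2

Expand x = 332/35 as a continued fraction with the Euclidean algorithm:
  332 = 9*35 + 17, so a_0 = 9.
  35 = 2*17 + 1, so a_1 = 2.
  17 = 17*1 + 0, so a_2 = 17.
so x = [9; 2, 17].
Convergents (p_i = a_i*p_{i-1} + p_{i-2}, q_i = a_i*q_{i-1} + q_{i-2} with p_{-2}=0, p_{-1}=1, q_{-2}=1, q_{-1}=0), until the denominator exceeds 17:
  i=0: a_0=9, p_0 = 9*1 + 0 = 9, q_0 = 9*0 + 1 = 1.
  i=1: a_1=2, p_1 = 2*9 + 1 = 19, q_1 = 2*1 + 0 = 2.
  i=2: a_2=17, p_2 = 17*19 + 9 = 332, q_2 = 17*2 + 1 = 35.
q_2 = 35 > 17, so the last convergent with denominator <= 17 is p_1/q_1 = 19/2.
The closest fraction with denominator <= 17 is either p_1/q_1 or the intermediate fraction (k*p_1 + p_0)/(k*q_1 + q_0) with the largest k >= 1 whose denominator stays <= 17; these approach x as k grows, and every other convergent or intermediate fraction in range is farther away.
Largest k: floor((17 - q_0)/q_1) = floor((17 - 1)/2) = 8.
That gives (8*19 + 9)/(8*2 + 1) = 161/17.
Compare the errors: |x - 19/2| = |332*2 - 19*35|/(35*2) = 1/70, and |x - 161/17| = |332*17 - 161*35|/(35*17) = 9/595.
Cross-multiplying, 1*595 = 595 < 630 = 9*70, so 1/70 is smaller: the convergent 19/2 is closer to x than 161/17.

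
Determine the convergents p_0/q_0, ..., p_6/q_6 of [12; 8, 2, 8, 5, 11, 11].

Using the convergent recurrence p_i = a_i*p_{i-1} + p_{i-2}, q_i = a_i*q_{i-1} + q_{i-2} with p_{-2}=0, p_{-1}=1, q_{-2}=1, q_{-1}=0:
  i=0: a_0=12, p_0 = 12*1 + 0 = 12, q_0 = 12*0 + 1 = 1.
  i=1: a_1=8, p_1 = 8*12 + 1 = 97, q_1 = 8*1 + 0 = 8.
  i=2: a_2=2, p_2 = 2*97 + 12 = 206, q_2 = 2*8 + 1 = 17.
  i=3: a_3=8, p_3 = 8*206 + 97 = 1745, q_3 = 8*17 + 8 = 144.
  i=4: a_4=5, p_4 = 5*1745 + 206 = 8931, q_4 = 5*144 + 17 = 737.
  i=5: a_5=11, p_5 = 11*8931 + 1745 = 99986, q_5 = 11*737 + 144 = 8251.
  i=6: a_6=11, p_6 = 11*99986 + 8931 = 1108777, q_6 = 11*8251 + 737 = 91498.

12/1, 97/8, 206/17, 1745/144, 8931/737, 99986/8251, 1108777/91498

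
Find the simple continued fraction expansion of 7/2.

Run the Euclidean algorithm on 7 and 2; the successive quotients are the partial quotients a_0, a_1, ... (each step inverts the fractional part left over by the previous one):
  7 = 3*2 + 1, so a_0 = 3.
  2 = 2*1 + 0, so a_1 = 2.
The remainder reaches 0 after 2 divisions, so the expansion has 2 partial quotients, read off in order.

[3; 2]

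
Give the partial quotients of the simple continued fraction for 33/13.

[2; 1, 1, 6]

Run the Euclidean algorithm on 33 and 13; the successive quotients are the partial quotients a_0, a_1, ... (each step inverts the fractional part left over by the previous one):
  33 = 2*13 + 7, so a_0 = 2.
  13 = 1*7 + 6, so a_1 = 1.
  7 = 1*6 + 1, so a_2 = 1.
  6 = 6*1 + 0, so a_3 = 6.
The remainder reaches 0 after 4 divisions, so the expansion has 4 partial quotients, read off in order.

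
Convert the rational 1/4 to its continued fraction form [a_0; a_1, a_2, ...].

[0; 4]

Run the Euclidean algorithm on 1 and 4; the successive quotients are the partial quotients a_0, a_1, ... (each step inverts the fractional part left over by the previous one):
  1 = 0*4 + 1, so a_0 = 0.
  4 = 4*1 + 0, so a_1 = 4.
The remainder reaches 0 after 2 divisions, so the expansion has 2 partial quotients, read off in order.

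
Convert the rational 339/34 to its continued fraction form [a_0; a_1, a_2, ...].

[9; 1, 33]

Run the Euclidean algorithm on 339 and 34; the successive quotients are the partial quotients a_0, a_1, ... (each step inverts the fractional part left over by the previous one):
  339 = 9*34 + 33, so a_0 = 9.
  34 = 1*33 + 1, so a_1 = 1.
  33 = 33*1 + 0, so a_2 = 33.
The remainder reaches 0 after 3 divisions, so the expansion has 3 partial quotients, read off in order.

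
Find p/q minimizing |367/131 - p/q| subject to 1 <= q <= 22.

14/5

Expand x = 367/131 as a continued fraction with the Euclidean algorithm:
  367 = 2*131 + 105, so a_0 = 2.
  131 = 1*105 + 26, so a_1 = 1.
  105 = 4*26 + 1, so a_2 = 4.
  26 = 26*1 + 0, so a_3 = 26.
so x = [2; 1, 4, 26].
Convergents (p_i = a_i*p_{i-1} + p_{i-2}, q_i = a_i*q_{i-1} + q_{i-2} with p_{-2}=0, p_{-1}=1, q_{-2}=1, q_{-1}=0), until the denominator exceeds 22:
  i=0: a_0=2, p_0 = 2*1 + 0 = 2, q_0 = 2*0 + 1 = 1.
  i=1: a_1=1, p_1 = 1*2 + 1 = 3, q_1 = 1*1 + 0 = 1.
  i=2: a_2=4, p_2 = 4*3 + 2 = 14, q_2 = 4*1 + 1 = 5.
  i=3: a_3=26, p_3 = 26*14 + 3 = 367, q_3 = 26*5 + 1 = 131.
q_3 = 131 > 22, so the last convergent with denominator <= 22 is p_2/q_2 = 14/5.
The closest fraction with denominator <= 22 is either p_2/q_2 or the intermediate fraction (k*p_2 + p_1)/(k*q_2 + q_1) with the largest k >= 1 whose denominator stays <= 22; these approach x as k grows, and every other convergent or intermediate fraction in range is farther away.
Largest k: floor((22 - q_1)/q_2) = floor((22 - 1)/5) = 4.
That gives (4*14 + 3)/(4*5 + 1) = 59/21.
Compare the errors: |x - 14/5| = |367*5 - 14*131|/(131*5) = 1/655, and |x - 59/21| = |367*21 - 59*131|/(131*21) = 22/2751.
Cross-multiplying, 1*2751 = 2751 < 14410 = 22*655, so 1/655 is smaller: the convergent 14/5 is closer to x than 59/21.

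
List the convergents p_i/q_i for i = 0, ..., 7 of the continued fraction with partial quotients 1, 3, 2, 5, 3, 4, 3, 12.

1/1, 4/3, 9/7, 49/38, 156/121, 673/522, 2175/1687, 26773/20766

Using the convergent recurrence p_i = a_i*p_{i-1} + p_{i-2}, q_i = a_i*q_{i-1} + q_{i-2} with p_{-2}=0, p_{-1}=1, q_{-2}=1, q_{-1}=0:
  i=0: a_0=1, p_0 = 1*1 + 0 = 1, q_0 = 1*0 + 1 = 1.
  i=1: a_1=3, p_1 = 3*1 + 1 = 4, q_1 = 3*1 + 0 = 3.
  i=2: a_2=2, p_2 = 2*4 + 1 = 9, q_2 = 2*3 + 1 = 7.
  i=3: a_3=5, p_3 = 5*9 + 4 = 49, q_3 = 5*7 + 3 = 38.
  i=4: a_4=3, p_4 = 3*49 + 9 = 156, q_4 = 3*38 + 7 = 121.
  i=5: a_5=4, p_5 = 4*156 + 49 = 673, q_5 = 4*121 + 38 = 522.
  i=6: a_6=3, p_6 = 3*673 + 156 = 2175, q_6 = 3*522 + 121 = 1687.
  i=7: a_7=12, p_7 = 12*2175 + 673 = 26773, q_7 = 12*1687 + 522 = 20766.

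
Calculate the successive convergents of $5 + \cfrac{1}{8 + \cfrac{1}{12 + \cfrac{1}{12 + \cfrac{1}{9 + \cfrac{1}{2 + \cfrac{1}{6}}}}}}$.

Using the convergent recurrence p_i = a_i*p_{i-1} + p_{i-2}, q_i = a_i*q_{i-1} + q_{i-2} with p_{-2}=0, p_{-1}=1, q_{-2}=1, q_{-1}=0:
  i=0: a_0=5, p_0 = 5*1 + 0 = 5, q_0 = 5*0 + 1 = 1.
  i=1: a_1=8, p_1 = 8*5 + 1 = 41, q_1 = 8*1 + 0 = 8.
  i=2: a_2=12, p_2 = 12*41 + 5 = 497, q_2 = 12*8 + 1 = 97.
  i=3: a_3=12, p_3 = 12*497 + 41 = 6005, q_3 = 12*97 + 8 = 1172.
  i=4: a_4=9, p_4 = 9*6005 + 497 = 54542, q_4 = 9*1172 + 97 = 10645.
  i=5: a_5=2, p_5 = 2*54542 + 6005 = 115089, q_5 = 2*10645 + 1172 = 22462.
  i=6: a_6=6, p_6 = 6*115089 + 54542 = 745076, q_6 = 6*22462 + 10645 = 145417.

5/1, 41/8, 497/97, 6005/1172, 54542/10645, 115089/22462, 745076/145417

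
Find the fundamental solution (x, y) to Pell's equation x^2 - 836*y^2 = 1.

(x, y) = (46551, 1610)

First expand sqrt(836) as a continued fraction. With x_i = (sqrt(836) + m_i)/d_i and (m_0, d_0) = (0, 1): a_0 = floor(sqrt(836)) = 28, since 28^2 = 784 <= 836 < 841 = 29^2.
Iterate m_{i+1} = d_i*a_i - m_i, d_{i+1} = (836 - m_{i+1}^2)/d_i, a_{i+1} = floor((a_0 + m_{i+1})/d_{i+1}):
  m_1 = 1*28 - 0 = 28, d_1 = (836 - 28^2)/1 = 52/1 = 52, a_1 = floor((28 + 28)/52) = 1.
  m_2 = 52*1 - 28 = 24, d_2 = (836 - 24^2)/52 = 260/52 = 5, a_2 = floor((28 + 24)/5) = 10.
  m_3 = 5*10 - 24 = 26, d_3 = (836 - 26^2)/5 = 160/5 = 32, a_3 = floor((28 + 26)/32) = 1.
  m_4 = 32*1 - 26 = 6, d_4 = (836 - 6^2)/32 = 800/32 = 25, a_4 = floor((28 + 6)/25) = 1.
  m_5 = 25*1 - 6 = 19, d_5 = (836 - 19^2)/25 = 475/25 = 19, a_5 = floor((28 + 19)/19) = 2.
  m_6 = 19*2 - 19 = 19, d_6 = (836 - 19^2)/19 = 475/19 = 25, a_6 = floor((28 + 19)/25) = 1.
  m_7 = 25*1 - 19 = 6, d_7 = (836 - 6^2)/25 = 800/25 = 32, a_7 = floor((28 + 6)/32) = 1.
  m_8 = 32*1 - 6 = 26, d_8 = (836 - 26^2)/32 = 160/32 = 5, a_8 = floor((28 + 26)/5) = 10.
  m_9 = 5*10 - 26 = 24, d_9 = (836 - 24^2)/5 = 260/5 = 52, a_9 = floor((28 + 24)/52) = 1.
  m_10 = 52*1 - 24 = 28, d_10 = (836 - 28^2)/52 = 52/52 = 1, a_10 = floor((28 + 28)/1) = 56.
  m_11 = 1*56 - 28 = 28, d_11 = (836 - 28^2)/1 = 52/1 = 52: (m_11, d_11) = (m_1, d_1) = (28, 52), so from here the quotients repeat a_1, ..., a_10; the period length is 10.
So sqrt(836) = [28; (1, 10, 1, 1, 2, 1, 1, 10, 1, 56)] with period length k = 10.
k is even, so the fundamental solution of x^2 - 836y^2 = 1 is (p_{k-1}, q_{k-1}) = (p_9, q_9); compute convergents through index 9.
Convergents (p_i = a_i*p_{i-1} + p_{i-2}, q_i = a_i*q_{i-1} + q_{i-2} with p_{-2}=0, p_{-1}=1, q_{-2}=1, q_{-1}=0):
  i=0: a_0=28, p_0 = 28*1 + 0 = 28, q_0 = 28*0 + 1 = 1.
  i=1: a_1=1, p_1 = 1*28 + 1 = 29, q_1 = 1*1 + 0 = 1.
  i=2: a_2=10, p_2 = 10*29 + 28 = 318, q_2 = 10*1 + 1 = 11.
  i=3: a_3=1, p_3 = 1*318 + 29 = 347, q_3 = 1*11 + 1 = 12.
  i=4: a_4=1, p_4 = 1*347 + 318 = 665, q_4 = 1*12 + 11 = 23.
  i=5: a_5=2, p_5 = 2*665 + 347 = 1677, q_5 = 2*23 + 12 = 58.
  i=6: a_6=1, p_6 = 1*1677 + 665 = 2342, q_6 = 1*58 + 23 = 81.
  i=7: a_7=1, p_7 = 1*2342 + 1677 = 4019, q_7 = 1*81 + 58 = 139.
  i=8: a_8=10, p_8 = 10*4019 + 2342 = 42532, q_8 = 10*139 + 81 = 1471.
  i=9: a_9=1, p_9 = 1*42532 + 4019 = 46551, q_9 = 1*1471 + 139 = 1610.
Check: 46551^2 - 836*1610^2 = 2166995601 - 2166995600 = 1, so (x, y) = (46551, 1610) solves the equation, and by the theorem it is the least positive solution.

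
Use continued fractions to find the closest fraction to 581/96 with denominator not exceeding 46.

115/19

Expand x = 581/96 as a continued fraction with the Euclidean algorithm:
  581 = 6*96 + 5, so a_0 = 6.
  96 = 19*5 + 1, so a_1 = 19.
  5 = 5*1 + 0, so a_2 = 5.
so x = [6; 19, 5].
Convergents (p_i = a_i*p_{i-1} + p_{i-2}, q_i = a_i*q_{i-1} + q_{i-2} with p_{-2}=0, p_{-1}=1, q_{-2}=1, q_{-1}=0), until the denominator exceeds 46:
  i=0: a_0=6, p_0 = 6*1 + 0 = 6, q_0 = 6*0 + 1 = 1.
  i=1: a_1=19, p_1 = 19*6 + 1 = 115, q_1 = 19*1 + 0 = 19.
  i=2: a_2=5, p_2 = 5*115 + 6 = 581, q_2 = 5*19 + 1 = 96.
q_2 = 96 > 46, so the last convergent with denominator <= 46 is p_1/q_1 = 115/19.
The closest fraction with denominator <= 46 is either p_1/q_1 or the intermediate fraction (k*p_1 + p_0)/(k*q_1 + q_0) with the largest k >= 1 whose denominator stays <= 46; these approach x as k grows, and every other convergent or intermediate fraction in range is farther away.
Largest k: floor((46 - q_0)/q_1) = floor((46 - 1)/19) = 2.
That gives (2*115 + 6)/(2*19 + 1) = 236/39.
Compare the errors: |x - 115/19| = |581*19 - 115*96|/(96*19) = 1/1824, and |x - 236/39| = |581*39 - 236*96|/(96*39) = 3/3744.
Cross-multiplying, 1*3744 = 3744 < 5472 = 3*1824, so 1/1824 is smaller: the convergent 115/19 is closer to x than 236/39.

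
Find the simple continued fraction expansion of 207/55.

[3; 1, 3, 4, 3]

Run the Euclidean algorithm on 207 and 55; the successive quotients are the partial quotients a_0, a_1, ... (each step inverts the fractional part left over by the previous one):
  207 = 3*55 + 42, so a_0 = 3.
  55 = 1*42 + 13, so a_1 = 1.
  42 = 3*13 + 3, so a_2 = 3.
  13 = 4*3 + 1, so a_3 = 4.
  3 = 3*1 + 0, so a_4 = 3.
The remainder reaches 0 after 5 divisions, so the expansion has 5 partial quotients, read off in order.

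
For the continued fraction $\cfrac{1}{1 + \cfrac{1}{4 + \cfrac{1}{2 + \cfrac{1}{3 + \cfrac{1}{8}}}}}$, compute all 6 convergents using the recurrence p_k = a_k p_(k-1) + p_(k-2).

Using the convergent recurrence p_i = a_i*p_{i-1} + p_{i-2}, q_i = a_i*q_{i-1} + q_{i-2} with p_{-2}=0, p_{-1}=1, q_{-2}=1, q_{-1}=0:
  i=0: a_0=0, p_0 = 0*1 + 0 = 0, q_0 = 0*0 + 1 = 1.
  i=1: a_1=1, p_1 = 1*0 + 1 = 1, q_1 = 1*1 + 0 = 1.
  i=2: a_2=4, p_2 = 4*1 + 0 = 4, q_2 = 4*1 + 1 = 5.
  i=3: a_3=2, p_3 = 2*4 + 1 = 9, q_3 = 2*5 + 1 = 11.
  i=4: a_4=3, p_4 = 3*9 + 4 = 31, q_4 = 3*11 + 5 = 38.
  i=5: a_5=8, p_5 = 8*31 + 9 = 257, q_5 = 8*38 + 11 = 315.

0/1, 1/1, 4/5, 9/11, 31/38, 257/315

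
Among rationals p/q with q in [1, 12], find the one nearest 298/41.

80/11

Expand x = 298/41 as a continued fraction with the Euclidean algorithm:
  298 = 7*41 + 11, so a_0 = 7.
  41 = 3*11 + 8, so a_1 = 3.
  11 = 1*8 + 3, so a_2 = 1.
  8 = 2*3 + 2, so a_3 = 2.
  3 = 1*2 + 1, so a_4 = 1.
  2 = 2*1 + 0, so a_5 = 2.
so x = [7; 3, 1, 2, 1, 2].
Convergents (p_i = a_i*p_{i-1} + p_{i-2}, q_i = a_i*q_{i-1} + q_{i-2} with p_{-2}=0, p_{-1}=1, q_{-2}=1, q_{-1}=0), until the denominator exceeds 12:
  i=0: a_0=7, p_0 = 7*1 + 0 = 7, q_0 = 7*0 + 1 = 1.
  i=1: a_1=3, p_1 = 3*7 + 1 = 22, q_1 = 3*1 + 0 = 3.
  i=2: a_2=1, p_2 = 1*22 + 7 = 29, q_2 = 1*3 + 1 = 4.
  i=3: a_3=2, p_3 = 2*29 + 22 = 80, q_3 = 2*4 + 3 = 11.
  i=4: a_4=1, p_4 = 1*80 + 29 = 109, q_4 = 1*11 + 4 = 15.
q_4 = 15 > 12, so the last convergent with denominator <= 12 is p_3/q_3 = 80/11.
The closest fraction with denominator <= 12 is either p_3/q_3 or the intermediate fraction (k*p_3 + p_2)/(k*q_3 + q_2) with the largest k >= 1 whose denominator stays <= 12; these approach x as k grows, and every other convergent or intermediate fraction in range is farther away.
Largest k: floor((12 - q_2)/q_3) = floor((12 - 4)/11) = 0.
Since k = 0, no intermediate fraction beyond p_3/q_3 has denominator <= 12, so the convergent 80/11 is the closest (its error is |298*11 - 80*41|/(41*11) = 2/451).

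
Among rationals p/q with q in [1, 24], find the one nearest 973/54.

Expand x = 973/54 as a continued fraction with the Euclidean algorithm:
  973 = 18*54 + 1, so a_0 = 18.
  54 = 54*1 + 0, so a_1 = 54.
so x = [18; 54].
Convergents (p_i = a_i*p_{i-1} + p_{i-2}, q_i = a_i*q_{i-1} + q_{i-2} with p_{-2}=0, p_{-1}=1, q_{-2}=1, q_{-1}=0), until the denominator exceeds 24:
  i=0: a_0=18, p_0 = 18*1 + 0 = 18, q_0 = 18*0 + 1 = 1.
  i=1: a_1=54, p_1 = 54*18 + 1 = 973, q_1 = 54*1 + 0 = 54.
q_1 = 54 > 24, so the last convergent with denominator <= 24 is p_0/q_0 = 18/1.
The closest fraction with denominator <= 24 is either p_0/q_0 or the intermediate fraction (k*p_0 + p_{-1})/(k*q_0 + q_{-1}) with the largest k >= 1 whose denominator stays <= 24; these approach x as k grows, and every other convergent or intermediate fraction in range is farther away.
Largest k: floor((24 - q_{-1})/q_0) = floor((24 - 0)/1) = 24 (using the seeds p_{-1} = 1, q_{-1} = 0).
That gives (24*18 + 1)/(24*1 + 0) = 433/24.
Compare the errors: |x - 18/1| = |973*1 - 18*54|/(54*1) = 1/54, and |x - 433/24| = |973*24 - 433*54|/(54*24) = 30/1296.
Cross-multiplying, 1*1296 = 1296 < 1620 = 30*54, so 1/54 is smaller: the convergent 18/1 is closer to x than 433/24.

18/1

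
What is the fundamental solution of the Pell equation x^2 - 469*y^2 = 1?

(x, y) = (137215, 6336)

First expand sqrt(469) as a continued fraction. With x_i = (sqrt(469) + m_i)/d_i and (m_0, d_0) = (0, 1): a_0 = floor(sqrt(469)) = 21, since 21^2 = 441 <= 469 < 484 = 22^2.
Iterate m_{i+1} = d_i*a_i - m_i, d_{i+1} = (469 - m_{i+1}^2)/d_i, a_{i+1} = floor((a_0 + m_{i+1})/d_{i+1}):
  m_1 = 1*21 - 0 = 21, d_1 = (469 - 21^2)/1 = 28/1 = 28, a_1 = floor((21 + 21)/28) = 1.
  m_2 = 28*1 - 21 = 7, d_2 = (469 - 7^2)/28 = 420/28 = 15, a_2 = floor((21 + 7)/15) = 1.
  m_3 = 15*1 - 7 = 8, d_3 = (469 - 8^2)/15 = 405/15 = 27, a_3 = floor((21 + 8)/27) = 1.
  m_4 = 27*1 - 8 = 19, d_4 = (469 - 19^2)/27 = 108/27 = 4, a_4 = floor((21 + 19)/4) = 10.
  m_5 = 4*10 - 19 = 21, d_5 = (469 - 21^2)/4 = 28/4 = 7, a_5 = floor((21 + 21)/7) = 6.
  m_6 = 7*6 - 21 = 21, d_6 = (469 - 21^2)/7 = 28/7 = 4, a_6 = floor((21 + 21)/4) = 10.
  m_7 = 4*10 - 21 = 19, d_7 = (469 - 19^2)/4 = 108/4 = 27, a_7 = floor((21 + 19)/27) = 1.
  m_8 = 27*1 - 19 = 8, d_8 = (469 - 8^2)/27 = 405/27 = 15, a_8 = floor((21 + 8)/15) = 1.
  m_9 = 15*1 - 8 = 7, d_9 = (469 - 7^2)/15 = 420/15 = 28, a_9 = floor((21 + 7)/28) = 1.
  m_10 = 28*1 - 7 = 21, d_10 = (469 - 21^2)/28 = 28/28 = 1, a_10 = floor((21 + 21)/1) = 42.
  m_11 = 1*42 - 21 = 21, d_11 = (469 - 21^2)/1 = 28/1 = 28: (m_11, d_11) = (m_1, d_1) = (21, 28), so from here the quotients repeat a_1, ..., a_10; the period length is 10.
So sqrt(469) = [21; (1, 1, 1, 10, 6, 10, 1, 1, 1, 42)] with period length k = 10.
k is even, so the fundamental solution of x^2 - 469y^2 = 1 is (p_{k-1}, q_{k-1}) = (p_9, q_9); compute convergents through index 9.
Convergents (p_i = a_i*p_{i-1} + p_{i-2}, q_i = a_i*q_{i-1} + q_{i-2} with p_{-2}=0, p_{-1}=1, q_{-2}=1, q_{-1}=0):
  i=0: a_0=21, p_0 = 21*1 + 0 = 21, q_0 = 21*0 + 1 = 1.
  i=1: a_1=1, p_1 = 1*21 + 1 = 22, q_1 = 1*1 + 0 = 1.
  i=2: a_2=1, p_2 = 1*22 + 21 = 43, q_2 = 1*1 + 1 = 2.
  i=3: a_3=1, p_3 = 1*43 + 22 = 65, q_3 = 1*2 + 1 = 3.
  i=4: a_4=10, p_4 = 10*65 + 43 = 693, q_4 = 10*3 + 2 = 32.
  i=5: a_5=6, p_5 = 6*693 + 65 = 4223, q_5 = 6*32 + 3 = 195.
  i=6: a_6=10, p_6 = 10*4223 + 693 = 42923, q_6 = 10*195 + 32 = 1982.
  i=7: a_7=1, p_7 = 1*42923 + 4223 = 47146, q_7 = 1*1982 + 195 = 2177.
  i=8: a_8=1, p_8 = 1*47146 + 42923 = 90069, q_8 = 1*2177 + 1982 = 4159.
  i=9: a_9=1, p_9 = 1*90069 + 47146 = 137215, q_9 = 1*4159 + 2177 = 6336.
Check: 137215^2 - 469*6336^2 = 18827956225 - 18827956224 = 1, so (x, y) = (137215, 6336) solves the equation, and by the theorem it is the least positive solution.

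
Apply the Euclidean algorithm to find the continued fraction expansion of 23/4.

Run the Euclidean algorithm on 23 and 4; the successive quotients are the partial quotients a_0, a_1, ... (each step inverts the fractional part left over by the previous one):
  23 = 5*4 + 3, so a_0 = 5.
  4 = 1*3 + 1, so a_1 = 1.
  3 = 3*1 + 0, so a_2 = 3.
The remainder reaches 0 after 3 divisions, so the expansion has 3 partial quotients, read off in order.

[5; 1, 3]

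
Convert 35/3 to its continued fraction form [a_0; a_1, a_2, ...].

[11; 1, 2]

Run the Euclidean algorithm on 35 and 3; the successive quotients are the partial quotients a_0, a_1, ... (each step inverts the fractional part left over by the previous one):
  35 = 11*3 + 2, so a_0 = 11.
  3 = 1*2 + 1, so a_1 = 1.
  2 = 2*1 + 0, so a_2 = 2.
The remainder reaches 0 after 3 divisions, so the expansion has 3 partial quotients, read off in order.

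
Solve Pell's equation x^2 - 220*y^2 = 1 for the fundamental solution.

(x, y) = (89, 6)

First expand sqrt(220) as a continued fraction. With x_i = (sqrt(220) + m_i)/d_i and (m_0, d_0) = (0, 1): a_0 = floor(sqrt(220)) = 14, since 14^2 = 196 <= 220 < 225 = 15^2.
Iterate m_{i+1} = d_i*a_i - m_i, d_{i+1} = (220 - m_{i+1}^2)/d_i, a_{i+1} = floor((a_0 + m_{i+1})/d_{i+1}):
  m_1 = 1*14 - 0 = 14, d_1 = (220 - 14^2)/1 = 24/1 = 24, a_1 = floor((14 + 14)/24) = 1.
  m_2 = 24*1 - 14 = 10, d_2 = (220 - 10^2)/24 = 120/24 = 5, a_2 = floor((14 + 10)/5) = 4.
  m_3 = 5*4 - 10 = 10, d_3 = (220 - 10^2)/5 = 120/5 = 24, a_3 = floor((14 + 10)/24) = 1.
  m_4 = 24*1 - 10 = 14, d_4 = (220 - 14^2)/24 = 24/24 = 1, a_4 = floor((14 + 14)/1) = 28.
  m_5 = 1*28 - 14 = 14, d_5 = (220 - 14^2)/1 = 24/1 = 24: (m_5, d_5) = (m_1, d_1) = (14, 24), so from here the quotients repeat a_1, ..., a_4; the period length is 4.
So sqrt(220) = [14; (1, 4, 1, 28)] with period length k = 4.
k is even, so the fundamental solution of x^2 - 220y^2 = 1 is (p_{k-1}, q_{k-1}) = (p_3, q_3); compute convergents through index 3.
Convergents (p_i = a_i*p_{i-1} + p_{i-2}, q_i = a_i*q_{i-1} + q_{i-2} with p_{-2}=0, p_{-1}=1, q_{-2}=1, q_{-1}=0):
  i=0: a_0=14, p_0 = 14*1 + 0 = 14, q_0 = 14*0 + 1 = 1.
  i=1: a_1=1, p_1 = 1*14 + 1 = 15, q_1 = 1*1 + 0 = 1.
  i=2: a_2=4, p_2 = 4*15 + 14 = 74, q_2 = 4*1 + 1 = 5.
  i=3: a_3=1, p_3 = 1*74 + 15 = 89, q_3 = 1*5 + 1 = 6.
Check: 89^2 - 220*6^2 = 7921 - 7920 = 1, so (x, y) = (89, 6) solves the equation, and by the theorem it is the least positive solution.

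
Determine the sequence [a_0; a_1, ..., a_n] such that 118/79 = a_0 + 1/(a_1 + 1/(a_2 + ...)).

[1; 2, 39]

Run the Euclidean algorithm on 118 and 79; the successive quotients are the partial quotients a_0, a_1, ... (each step inverts the fractional part left over by the previous one):
  118 = 1*79 + 39, so a_0 = 1.
  79 = 2*39 + 1, so a_1 = 2.
  39 = 39*1 + 0, so a_2 = 39.
The remainder reaches 0 after 3 divisions, so the expansion has 3 partial quotients, read off in order.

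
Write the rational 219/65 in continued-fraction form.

Run the Euclidean algorithm on 219 and 65; the successive quotients are the partial quotients a_0, a_1, ... (each step inverts the fractional part left over by the previous one):
  219 = 3*65 + 24, so a_0 = 3.
  65 = 2*24 + 17, so a_1 = 2.
  24 = 1*17 + 7, so a_2 = 1.
  17 = 2*7 + 3, so a_3 = 2.
  7 = 2*3 + 1, so a_4 = 2.
  3 = 3*1 + 0, so a_5 = 3.
The remainder reaches 0 after 6 divisions, so the expansion has 6 partial quotients, read off in order.

[3; 2, 1, 2, 2, 3]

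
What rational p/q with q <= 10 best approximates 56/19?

Expand x = 56/19 as a continued fraction with the Euclidean algorithm:
  56 = 2*19 + 18, so a_0 = 2.
  19 = 1*18 + 1, so a_1 = 1.
  18 = 18*1 + 0, so a_2 = 18.
so x = [2; 1, 18].
Convergents (p_i = a_i*p_{i-1} + p_{i-2}, q_i = a_i*q_{i-1} + q_{i-2} with p_{-2}=0, p_{-1}=1, q_{-2}=1, q_{-1}=0), until the denominator exceeds 10:
  i=0: a_0=2, p_0 = 2*1 + 0 = 2, q_0 = 2*0 + 1 = 1.
  i=1: a_1=1, p_1 = 1*2 + 1 = 3, q_1 = 1*1 + 0 = 1.
  i=2: a_2=18, p_2 = 18*3 + 2 = 56, q_2 = 18*1 + 1 = 19.
q_2 = 19 > 10, so the last convergent with denominator <= 10 is p_1/q_1 = 3/1.
The closest fraction with denominator <= 10 is either p_1/q_1 or the intermediate fraction (k*p_1 + p_0)/(k*q_1 + q_0) with the largest k >= 1 whose denominator stays <= 10; these approach x as k grows, and every other convergent or intermediate fraction in range is farther away.
Largest k: floor((10 - q_0)/q_1) = floor((10 - 1)/1) = 9.
That gives (9*3 + 2)/(9*1 + 1) = 29/10.
Compare the errors: |x - 3/1| = |56*1 - 3*19|/(19*1) = 1/19, and |x - 29/10| = |56*10 - 29*19|/(19*10) = 9/190.
Cross-multiplying, 9*19 = 171 < 190 = 1*190, so 9/190 is smaller: the intermediate fraction 29/10 is closer to x than 3/1.

29/10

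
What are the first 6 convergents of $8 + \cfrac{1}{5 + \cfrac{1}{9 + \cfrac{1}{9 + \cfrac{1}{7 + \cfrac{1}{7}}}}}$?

Using the convergent recurrence p_i = a_i*p_{i-1} + p_{i-2}, q_i = a_i*q_{i-1} + q_{i-2} with p_{-2}=0, p_{-1}=1, q_{-2}=1, q_{-1}=0:
  i=0: a_0=8, p_0 = 8*1 + 0 = 8, q_0 = 8*0 + 1 = 1.
  i=1: a_1=5, p_1 = 5*8 + 1 = 41, q_1 = 5*1 + 0 = 5.
  i=2: a_2=9, p_2 = 9*41 + 8 = 377, q_2 = 9*5 + 1 = 46.
  i=3: a_3=9, p_3 = 9*377 + 41 = 3434, q_3 = 9*46 + 5 = 419.
  i=4: a_4=7, p_4 = 7*3434 + 377 = 24415, q_4 = 7*419 + 46 = 2979.
  i=5: a_5=7, p_5 = 7*24415 + 3434 = 174339, q_5 = 7*2979 + 419 = 21272.

8/1, 41/5, 377/46, 3434/419, 24415/2979, 174339/21272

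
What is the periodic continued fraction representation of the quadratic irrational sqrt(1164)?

[34; (8, 1, 1, 16, 1, 1, 8, 68)]

Write x_i = (sqrt(1164) + m_i)/d_i with (m_0, d_0) = (0, 1). a_0 = floor(sqrt(1164)) = 34, since 34^2 = 1156 <= 1164 < 1225 = 35^2.
Iterate m_{i+1} = d_i*a_i - m_i, d_{i+1} = (1164 - m_{i+1}^2)/d_i, a_{i+1} = floor((a_0 + m_{i+1})/d_{i+1}):
  m_1 = 1*34 - 0 = 34, d_1 = (1164 - 34^2)/1 = 8/1 = 8, a_1 = floor((34 + 34)/8) = 8.
  m_2 = 8*8 - 34 = 30, d_2 = (1164 - 30^2)/8 = 264/8 = 33, a_2 = floor((34 + 30)/33) = 1.
  m_3 = 33*1 - 30 = 3, d_3 = (1164 - 3^2)/33 = 1155/33 = 35, a_3 = floor((34 + 3)/35) = 1.
  m_4 = 35*1 - 3 = 32, d_4 = (1164 - 32^2)/35 = 140/35 = 4, a_4 = floor((34 + 32)/4) = 16.
  m_5 = 4*16 - 32 = 32, d_5 = (1164 - 32^2)/4 = 140/4 = 35, a_5 = floor((34 + 32)/35) = 1.
  m_6 = 35*1 - 32 = 3, d_6 = (1164 - 3^2)/35 = 1155/35 = 33, a_6 = floor((34 + 3)/33) = 1.
  m_7 = 33*1 - 3 = 30, d_7 = (1164 - 30^2)/33 = 264/33 = 8, a_7 = floor((34 + 30)/8) = 8.
  m_8 = 8*8 - 30 = 34, d_8 = (1164 - 34^2)/8 = 8/8 = 1, a_8 = floor((34 + 34)/1) = 68.
  m_9 = 1*68 - 34 = 34, d_9 = (1164 - 34^2)/1 = 8/1 = 8: (m_9, d_9) = (m_1, d_1) = (34, 8), so from here the quotients repeat a_1, ..., a_8; the period length is 8.
Hence the expansion of sqrt(1164) is a_0 = 34 followed by the repeating block 8, 1, 1, 16, 1, 1, 8, 68 (period 8).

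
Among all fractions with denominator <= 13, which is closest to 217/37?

Expand x = 217/37 as a continued fraction with the Euclidean algorithm:
  217 = 5*37 + 32, so a_0 = 5.
  37 = 1*32 + 5, so a_1 = 1.
  32 = 6*5 + 2, so a_2 = 6.
  5 = 2*2 + 1, so a_3 = 2.
  2 = 2*1 + 0, so a_4 = 2.
so x = [5; 1, 6, 2, 2].
Convergents (p_i = a_i*p_{i-1} + p_{i-2}, q_i = a_i*q_{i-1} + q_{i-2} with p_{-2}=0, p_{-1}=1, q_{-2}=1, q_{-1}=0), until the denominator exceeds 13:
  i=0: a_0=5, p_0 = 5*1 + 0 = 5, q_0 = 5*0 + 1 = 1.
  i=1: a_1=1, p_1 = 1*5 + 1 = 6, q_1 = 1*1 + 0 = 1.
  i=2: a_2=6, p_2 = 6*6 + 5 = 41, q_2 = 6*1 + 1 = 7.
  i=3: a_3=2, p_3 = 2*41 + 6 = 88, q_3 = 2*7 + 1 = 15.
q_3 = 15 > 13, so the last convergent with denominator <= 13 is p_2/q_2 = 41/7.
The closest fraction with denominator <= 13 is either p_2/q_2 or the intermediate fraction (k*p_2 + p_1)/(k*q_2 + q_1) with the largest k >= 1 whose denominator stays <= 13; these approach x as k grows, and every other convergent or intermediate fraction in range is farther away.
Largest k: floor((13 - q_1)/q_2) = floor((13 - 1)/7) = 1.
That gives (1*41 + 6)/(1*7 + 1) = 47/8.
Compare the errors: |x - 41/7| = |217*7 - 41*37|/(37*7) = 2/259, and |x - 47/8| = |217*8 - 47*37|/(37*8) = 3/296.
Cross-multiplying, 2*296 = 592 < 777 = 3*259, so 2/259 is smaller: the convergent 41/7 is closer to x than 47/8.

41/7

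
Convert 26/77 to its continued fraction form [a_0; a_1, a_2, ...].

[0; 2, 1, 25]

Run the Euclidean algorithm on 26 and 77; the successive quotients are the partial quotients a_0, a_1, ... (each step inverts the fractional part left over by the previous one):
  26 = 0*77 + 26, so a_0 = 0.
  77 = 2*26 + 25, so a_1 = 2.
  26 = 1*25 + 1, so a_2 = 1.
  25 = 25*1 + 0, so a_3 = 25.
The remainder reaches 0 after 4 divisions, so the expansion has 4 partial quotients, read off in order.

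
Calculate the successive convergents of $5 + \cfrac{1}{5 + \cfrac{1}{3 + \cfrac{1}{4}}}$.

Using the convergent recurrence p_i = a_i*p_{i-1} + p_{i-2}, q_i = a_i*q_{i-1} + q_{i-2} with p_{-2}=0, p_{-1}=1, q_{-2}=1, q_{-1}=0:
  i=0: a_0=5, p_0 = 5*1 + 0 = 5, q_0 = 5*0 + 1 = 1.
  i=1: a_1=5, p_1 = 5*5 + 1 = 26, q_1 = 5*1 + 0 = 5.
  i=2: a_2=3, p_2 = 3*26 + 5 = 83, q_2 = 3*5 + 1 = 16.
  i=3: a_3=4, p_3 = 4*83 + 26 = 358, q_3 = 4*16 + 5 = 69.

5/1, 26/5, 83/16, 358/69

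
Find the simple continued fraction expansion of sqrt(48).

[6; (1, 12)]

Write x_i = (sqrt(48) + m_i)/d_i with (m_0, d_0) = (0, 1). a_0 = floor(sqrt(48)) = 6, since 6^2 = 36 <= 48 < 49 = 7^2.
Iterate m_{i+1} = d_i*a_i - m_i, d_{i+1} = (48 - m_{i+1}^2)/d_i, a_{i+1} = floor((a_0 + m_{i+1})/d_{i+1}):
  m_1 = 1*6 - 0 = 6, d_1 = (48 - 6^2)/1 = 12/1 = 12, a_1 = floor((6 + 6)/12) = 1.
  m_2 = 12*1 - 6 = 6, d_2 = (48 - 6^2)/12 = 12/12 = 1, a_2 = floor((6 + 6)/1) = 12.
  m_3 = 1*12 - 6 = 6, d_3 = (48 - 6^2)/1 = 12/1 = 12: (m_3, d_3) = (m_1, d_1) = (6, 12), so from here the quotients repeat a_1, a_2; the period length is 2.
Hence the expansion of sqrt(48) is a_0 = 6 followed by the repeating block 1, 12 (period 2).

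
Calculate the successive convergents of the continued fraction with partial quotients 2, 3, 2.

2/1, 7/3, 16/7

Using the convergent recurrence p_i = a_i*p_{i-1} + p_{i-2}, q_i = a_i*q_{i-1} + q_{i-2} with p_{-2}=0, p_{-1}=1, q_{-2}=1, q_{-1}=0:
  i=0: a_0=2, p_0 = 2*1 + 0 = 2, q_0 = 2*0 + 1 = 1.
  i=1: a_1=3, p_1 = 3*2 + 1 = 7, q_1 = 3*1 + 0 = 3.
  i=2: a_2=2, p_2 = 2*7 + 2 = 16, q_2 = 2*3 + 1 = 7.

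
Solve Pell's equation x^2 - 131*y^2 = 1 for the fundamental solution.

(x, y) = (10610, 927)

First expand sqrt(131) as a continued fraction. With x_i = (sqrt(131) + m_i)/d_i and (m_0, d_0) = (0, 1): a_0 = floor(sqrt(131)) = 11, since 11^2 = 121 <= 131 < 144 = 12^2.
Iterate m_{i+1} = d_i*a_i - m_i, d_{i+1} = (131 - m_{i+1}^2)/d_i, a_{i+1} = floor((a_0 + m_{i+1})/d_{i+1}):
  m_1 = 1*11 - 0 = 11, d_1 = (131 - 11^2)/1 = 10/1 = 10, a_1 = floor((11 + 11)/10) = 2.
  m_2 = 10*2 - 11 = 9, d_2 = (131 - 9^2)/10 = 50/10 = 5, a_2 = floor((11 + 9)/5) = 4.
  m_3 = 5*4 - 9 = 11, d_3 = (131 - 11^2)/5 = 10/5 = 2, a_3 = floor((11 + 11)/2) = 11.
  m_4 = 2*11 - 11 = 11, d_4 = (131 - 11^2)/2 = 10/2 = 5, a_4 = floor((11 + 11)/5) = 4.
  m_5 = 5*4 - 11 = 9, d_5 = (131 - 9^2)/5 = 50/5 = 10, a_5 = floor((11 + 9)/10) = 2.
  m_6 = 10*2 - 9 = 11, d_6 = (131 - 11^2)/10 = 10/10 = 1, a_6 = floor((11 + 11)/1) = 22.
  m_7 = 1*22 - 11 = 11, d_7 = (131 - 11^2)/1 = 10/1 = 10: (m_7, d_7) = (m_1, d_1) = (11, 10), so from here the quotients repeat a_1, ..., a_6; the period length is 6.
So sqrt(131) = [11; (2, 4, 11, 4, 2, 22)] with period length k = 6.
k is even, so the fundamental solution of x^2 - 131y^2 = 1 is (p_{k-1}, q_{k-1}) = (p_5, q_5); compute convergents through index 5.
Convergents (p_i = a_i*p_{i-1} + p_{i-2}, q_i = a_i*q_{i-1} + q_{i-2} with p_{-2}=0, p_{-1}=1, q_{-2}=1, q_{-1}=0):
  i=0: a_0=11, p_0 = 11*1 + 0 = 11, q_0 = 11*0 + 1 = 1.
  i=1: a_1=2, p_1 = 2*11 + 1 = 23, q_1 = 2*1 + 0 = 2.
  i=2: a_2=4, p_2 = 4*23 + 11 = 103, q_2 = 4*2 + 1 = 9.
  i=3: a_3=11, p_3 = 11*103 + 23 = 1156, q_3 = 11*9 + 2 = 101.
  i=4: a_4=4, p_4 = 4*1156 + 103 = 4727, q_4 = 4*101 + 9 = 413.
  i=5: a_5=2, p_5 = 2*4727 + 1156 = 10610, q_5 = 2*413 + 101 = 927.
Check: 10610^2 - 131*927^2 = 112572100 - 112572099 = 1, so (x, y) = (10610, 927) solves the equation, and by the theorem it is the least positive solution.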